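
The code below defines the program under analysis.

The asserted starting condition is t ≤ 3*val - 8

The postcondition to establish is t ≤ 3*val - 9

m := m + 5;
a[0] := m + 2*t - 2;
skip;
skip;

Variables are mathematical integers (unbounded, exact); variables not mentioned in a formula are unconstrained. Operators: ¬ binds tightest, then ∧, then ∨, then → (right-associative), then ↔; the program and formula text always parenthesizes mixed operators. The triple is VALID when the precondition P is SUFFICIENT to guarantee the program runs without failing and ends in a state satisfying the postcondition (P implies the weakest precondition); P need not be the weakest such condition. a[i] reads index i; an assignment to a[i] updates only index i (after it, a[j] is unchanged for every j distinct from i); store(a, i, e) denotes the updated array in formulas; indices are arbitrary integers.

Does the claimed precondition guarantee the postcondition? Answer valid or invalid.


Working backward. After the program, t ≤ 3*val - 9 must hold.
Before skip: t ≤ 3*val - 9
Before skip: t ≤ 3*val - 9
Before a[0] := m + 2*t - 2: t ≤ 3*val - 9
Before m := m + 5: t ≤ 3*val - 9
The weakest precondition is t ≤ 3*val - 9.
Check whether t ≤ 3*val - 8 implies it.
Countermodel: at the initial state t = 1, val = 3, the precondition holds but the weakest precondition fails.
Answer: invalid


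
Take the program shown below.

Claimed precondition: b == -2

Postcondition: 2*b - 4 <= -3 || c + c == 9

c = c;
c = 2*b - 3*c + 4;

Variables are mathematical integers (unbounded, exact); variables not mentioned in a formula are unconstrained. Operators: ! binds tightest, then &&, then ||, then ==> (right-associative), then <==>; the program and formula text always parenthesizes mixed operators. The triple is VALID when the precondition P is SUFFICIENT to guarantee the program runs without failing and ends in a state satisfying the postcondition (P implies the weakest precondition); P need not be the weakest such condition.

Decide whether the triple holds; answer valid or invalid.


Working backward. After the program, the postcondition 2*b - 4 <= -3 || c + c == 9 must hold; in canonical form it is 2*b <= 1 || 2*c == 9.
Before c := 2*b - 3*c + 4: 2*b <= 1 || 4*b == 6*c + 1
Before c := c: 2*b <= 1 || 4*b == 6*c + 1
The weakest precondition is 2*b <= 1 || 4*b == 6*c + 1.
Check whether b == -2 implies it.
Every state satisfying the precondition satisfies the weakest precondition: the implication holds.
Answer: valid


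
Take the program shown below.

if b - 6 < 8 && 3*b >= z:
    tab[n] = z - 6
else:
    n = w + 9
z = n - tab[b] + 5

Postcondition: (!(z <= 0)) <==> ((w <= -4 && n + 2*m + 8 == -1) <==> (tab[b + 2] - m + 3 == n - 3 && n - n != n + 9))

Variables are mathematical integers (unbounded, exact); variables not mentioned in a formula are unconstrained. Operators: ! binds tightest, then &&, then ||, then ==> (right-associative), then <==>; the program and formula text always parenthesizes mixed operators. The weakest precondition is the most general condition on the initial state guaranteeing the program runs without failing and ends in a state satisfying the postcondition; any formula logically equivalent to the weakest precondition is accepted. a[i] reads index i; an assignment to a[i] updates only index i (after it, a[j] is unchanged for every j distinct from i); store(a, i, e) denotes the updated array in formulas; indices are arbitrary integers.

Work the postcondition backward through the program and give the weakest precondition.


Working backward. After the program, the postcondition (!(z <= 0)) <==> ((w <= -4 && n + 2*m + 8 == -1) <==> (tab[b + 2] - m + 3 == n - 3 && n - n != n + 9)) must hold; in canonical form it is (!(z <= 0)) <==> ((w <= -4 && 2*m + n == -9) <==> (tab[b + 2] == m + n - 6 && n != -9)).
Before z := n - tab[b] + 5: (!(n <= tab[b] - 5)) <==> ((w <= -4 && 2*m + n == -9) <==> (tab[b + 2] == m + n - 6 && n != -9))
Then branch requires (!(n <= store(tab, n, z - 6)[b] - 5)) <==> ((w <= -4 && 2*m + n == -9) <==> (store(tab, n, z - 6)[b + 2] == m + n - 6 && n != -9)); else branch requires (!(w <= tab[b] - 14)) <==> ((w <= -4 && 2*m + w == -18) <==> (tab[b + 2] == m + w + 3 && w != -18)).
Before the if: ((b < 14 && 3*b >= z) ==> ((!(n <= store(tab, n, z - 6)[b] - 5)) <==> ((w <= -4 && 2*m + n == -9) <==> (store(tab, n, z - 6)[b + 2] == m + n - 6 && n != -9)))) && ((!(b < 14 && 3*b >= z)) ==> ((!(w <= tab[b] - 14)) <==> ((w <= -4 && 2*m + w == -18) <==> (tab[b + 2] == m + w + 3 && w != -18))))
Answer: WP = ((b < 14 && 3*b >= z) ==> ((!(n <= store(tab, n, z - 6)[b] - 5)) <==> ((w <= -4 && 2*m + n == -9) <==> (store(tab, n, z - 6)[b + 2] == m + n - 6 && n != -9)))) && ((!(b < 14 && 3*b >= z)) ==> ((!(w <= tab[b] - 14)) <==> ((w <= -4 && 2*m + w == -18) <==> (tab[b + 2] == m + w + 3 && w != -18))))


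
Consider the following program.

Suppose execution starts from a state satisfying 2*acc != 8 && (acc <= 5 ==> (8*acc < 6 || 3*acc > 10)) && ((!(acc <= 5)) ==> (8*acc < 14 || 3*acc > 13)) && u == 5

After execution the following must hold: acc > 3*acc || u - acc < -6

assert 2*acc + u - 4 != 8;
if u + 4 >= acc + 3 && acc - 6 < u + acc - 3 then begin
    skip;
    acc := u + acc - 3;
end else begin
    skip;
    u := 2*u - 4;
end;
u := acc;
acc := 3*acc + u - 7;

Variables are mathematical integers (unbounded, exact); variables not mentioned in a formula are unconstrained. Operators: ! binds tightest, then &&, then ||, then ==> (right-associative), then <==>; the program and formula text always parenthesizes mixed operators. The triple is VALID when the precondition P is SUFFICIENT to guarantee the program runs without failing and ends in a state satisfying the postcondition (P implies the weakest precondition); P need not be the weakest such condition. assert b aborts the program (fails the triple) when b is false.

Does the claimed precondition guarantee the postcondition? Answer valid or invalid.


Working backward. After the program, the postcondition acc > 3*acc || u - acc < -6 must hold; in canonical form it is 2*acc < 0 || u < acc - 6.
Before acc := 3*acc + u - 7: 6*acc + 2*u < 14 || 3*acc > 13
Before u := acc: 8*acc < 14 || 3*acc > 13
Then branch requires 8*acc + 8*u < 38 || 3*acc + 3*u > 22; else branch requires 8*acc < 14 || 3*acc > 13.
Before the if: ((u >= acc - 1 && u > -3) ==> (8*acc + 8*u < 38 || 3*acc + 3*u > 22)) && ((!(u >= acc - 1 && u > -3)) ==> (8*acc < 14 || 3*acc > 13))
Before assert 2*acc + u - 4 != 8: 2*acc + u != 12 && ((u >= acc - 1 && u > -3) ==> (8*acc + 8*u < 38 || 3*acc + 3*u > 22)) && ((!(u >= acc - 1 && u > -3)) ==> (8*acc < 14 || 3*acc > 13))
The weakest precondition is 2*acc + u != 12 && ((u >= acc - 1 && u > -3) ==> (8*acc + 8*u < 38 || 3*acc + 3*u > 22)) && ((!(u >= acc - 1 && u > -3)) ==> (8*acc < 14 || 3*acc > 13)).
Check whether 2*acc != 8 && (acc <= 5 ==> (8*acc < 6 || 3*acc > 10)) && ((!(acc <= 5)) ==> (8*acc < 14 || 3*acc > 13)) && u == 5 implies it.
Countermodel: at the initial state acc = 0, u = 5, the precondition holds but the weakest precondition fails.
Answer: invalid


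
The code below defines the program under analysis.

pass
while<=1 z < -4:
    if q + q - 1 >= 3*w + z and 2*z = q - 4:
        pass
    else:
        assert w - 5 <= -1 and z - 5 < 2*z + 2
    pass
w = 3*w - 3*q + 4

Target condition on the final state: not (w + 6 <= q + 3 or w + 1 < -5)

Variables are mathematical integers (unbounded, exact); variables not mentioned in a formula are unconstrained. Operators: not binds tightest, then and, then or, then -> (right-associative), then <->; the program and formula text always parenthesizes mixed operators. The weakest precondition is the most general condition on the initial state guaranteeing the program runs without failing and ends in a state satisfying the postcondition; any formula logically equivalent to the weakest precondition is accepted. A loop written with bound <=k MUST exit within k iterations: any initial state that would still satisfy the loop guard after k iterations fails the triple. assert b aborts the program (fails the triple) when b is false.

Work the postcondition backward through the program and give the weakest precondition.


Working backward. After the program, the postcondition not (w + 6 <= q + 3 or w + 1 < -5) must hold; in canonical form it is not (w <= q - 3 or w < -6).
Before w := 3*w - 3*q + 4: not (3*w <= 4*q - 7 or 3*w < 3*q - 10)
Before the loop (bound <=1), unroll the exhaustion recursion (WP_0 = exit-now case; WP_j = one more guarded iteration, up to j = 1):
  WP_0: (not (z < -4)) and (not (3*w <= 4*q - 7 or 3*w < 3*q - 10))
  WP_1: (z < -4 -> (((2*q >= 3*w + z + 1 and 2*z = q - 4) -> ((not (z < -4)) and (not (3*w <= 4*q - 7 or 3*w < 3*q - 10)))) and ((not (2*q >= 3*w + z + 1 and 2*z = q - 4)) -> (w <= 4 and z > -7 and (not (z < -4)) and (not (3*w <= 4*q - 7 or 3*w < 3*q - 10)))))) and ((not (z < -4)) -> (not (3*w <= 4*q - 7 or 3*w < 3*q - 10)))
So before the loop: (z < -4 -> (((2*q >= 3*w + z + 1 and 2*z = q - 4) -> ((not (z < -4)) and (not (3*w <= 4*q - 7 or 3*w < 3*q - 10)))) and ((not (2*q >= 3*w + z + 1 and 2*z = q - 4)) -> (w <= 4 and z > -7 and (not (z < -4)) and (not (3*w <= 4*q - 7 or 3*w < 3*q - 10)))))) and ((not (z < -4)) -> (not (3*w <= 4*q - 7 or 3*w < 3*q - 10)))
Before skip: (z < -4 -> (((2*q >= 3*w + z + 1 and 2*z = q - 4) -> ((not (z < -4)) and (not (3*w <= 4*q - 7 or 3*w < 3*q - 10)))) and ((not (2*q >= 3*w + z + 1 and 2*z = q - 4)) -> (w <= 4 and z > -7 and (not (z < -4)) and (not (3*w <= 4*q - 7 or 3*w < 3*q - 10)))))) and ((not (z < -4)) -> (not (3*w <= 4*q - 7 or 3*w < 3*q - 10)))
Answer: WP = (z < -4 -> (((2*q >= 3*w + z + 1 and 2*z = q - 4) -> ((not (z < -4)) and (not (3*w <= 4*q - 7 or 3*w < 3*q - 10)))) and ((not (2*q >= 3*w + z + 1 and 2*z = q - 4)) -> (w <= 4 and z > -7 and (not (z < -4)) and (not (3*w <= 4*q - 7 or 3*w < 3*q - 10)))))) and ((not (z < -4)) -> (not (3*w <= 4*q - 7 or 3*w < 3*q - 10)))


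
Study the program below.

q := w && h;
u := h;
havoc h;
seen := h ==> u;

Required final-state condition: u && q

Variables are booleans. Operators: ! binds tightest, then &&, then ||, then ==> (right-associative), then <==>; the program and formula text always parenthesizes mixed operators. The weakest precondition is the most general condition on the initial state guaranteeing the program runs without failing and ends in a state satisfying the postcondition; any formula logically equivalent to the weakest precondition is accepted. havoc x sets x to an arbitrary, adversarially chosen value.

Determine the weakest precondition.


Working backward. After the program, u && q must hold.
Before seen := h ==> u: u && q
Before havoc h: u && q
Before u := h: h && q
Before q := w && h: h && w
Answer: WP = h && w


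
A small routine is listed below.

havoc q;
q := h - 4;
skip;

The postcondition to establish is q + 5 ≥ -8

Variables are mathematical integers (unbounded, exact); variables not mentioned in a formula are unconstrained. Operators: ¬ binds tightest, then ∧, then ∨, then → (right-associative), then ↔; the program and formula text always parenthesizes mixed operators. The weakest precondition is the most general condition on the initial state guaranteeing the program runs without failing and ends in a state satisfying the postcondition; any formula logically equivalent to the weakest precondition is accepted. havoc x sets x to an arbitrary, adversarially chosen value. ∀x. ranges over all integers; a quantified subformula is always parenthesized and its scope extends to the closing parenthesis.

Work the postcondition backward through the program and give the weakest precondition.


Working backward. After the program, the postcondition q + 5 ≥ -8 must hold; in canonical form it is q ≥ -13.
Before skip: q ≥ -13
Before q := h - 4: h ≥ -9
Before havoc q: h ≥ -9
Answer: WP = h ≥ -9


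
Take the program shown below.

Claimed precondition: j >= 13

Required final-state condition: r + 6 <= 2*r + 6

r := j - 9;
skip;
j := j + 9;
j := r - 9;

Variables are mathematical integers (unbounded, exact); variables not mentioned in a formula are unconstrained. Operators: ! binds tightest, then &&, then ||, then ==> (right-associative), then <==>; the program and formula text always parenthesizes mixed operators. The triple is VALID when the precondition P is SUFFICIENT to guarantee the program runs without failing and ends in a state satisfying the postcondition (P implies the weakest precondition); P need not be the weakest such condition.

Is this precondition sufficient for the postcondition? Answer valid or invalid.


Working backward. After the program, the postcondition r + 6 <= 2*r + 6 must hold; in canonical form it is r >= 0.
Before j := r - 9: r >= 0
Before j := j + 9: r >= 0
Before skip: r >= 0
Before r := j - 9: j >= 9
The weakest precondition is j >= 9.
Check whether j >= 13 implies it.
Every state satisfying the precondition satisfies the weakest precondition: the implication holds.
Answer: valid


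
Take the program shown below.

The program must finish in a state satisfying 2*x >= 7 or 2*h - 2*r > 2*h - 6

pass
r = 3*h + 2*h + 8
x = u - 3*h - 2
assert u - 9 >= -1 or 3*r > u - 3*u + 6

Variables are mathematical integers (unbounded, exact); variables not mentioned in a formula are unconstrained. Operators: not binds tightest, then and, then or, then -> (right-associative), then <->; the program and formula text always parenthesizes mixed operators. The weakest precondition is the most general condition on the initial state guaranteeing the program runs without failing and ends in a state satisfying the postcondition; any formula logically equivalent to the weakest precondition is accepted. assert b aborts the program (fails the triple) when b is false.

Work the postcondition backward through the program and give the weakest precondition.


Working backward. After the program, the postcondition 2*x >= 7 or 2*h - 2*r > 2*h - 6 must hold; in canonical form it is 2*x >= 7 or 2*r < 6.
Before assert u - 9 >= -1 or 3*r > u - 3*u + 6: (u >= 8 or 3*r + 2*u > 6) and (2*x >= 7 or 2*r < 6)
Before x := u - 3*h - 2: (u >= 8 or 3*r + 2*u > 6) and (2*u >= 6*h + 11 or 2*r < 6)
Before r := 3*h + 2*h + 8: (u >= 8 or 15*h + 2*u > -18) and (2*u >= 6*h + 11 or 10*h < -10)
Before skip: (u >= 8 or 15*h + 2*u > -18) and (2*u >= 6*h + 11 or 10*h < -10)
Answer: WP = (u >= 8 or 15*h + 2*u > -18) and (2*u >= 6*h + 11 or 10*h < -10)


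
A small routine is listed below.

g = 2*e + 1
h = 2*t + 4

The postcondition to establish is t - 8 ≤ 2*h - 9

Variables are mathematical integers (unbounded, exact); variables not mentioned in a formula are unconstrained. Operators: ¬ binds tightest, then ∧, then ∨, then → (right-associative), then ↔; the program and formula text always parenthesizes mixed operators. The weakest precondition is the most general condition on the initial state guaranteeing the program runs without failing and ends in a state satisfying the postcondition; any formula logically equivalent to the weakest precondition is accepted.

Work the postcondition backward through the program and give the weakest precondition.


Working backward. After the program, the postcondition t - 8 ≤ 2*h - 9 must hold; in canonical form it is t ≤ 2*h - 1.
Before h := 2*t + 4: 3*t ≥ -7
Before g := 2*e + 1: 3*t ≥ -7
Answer: WP = 3*t ≥ -7


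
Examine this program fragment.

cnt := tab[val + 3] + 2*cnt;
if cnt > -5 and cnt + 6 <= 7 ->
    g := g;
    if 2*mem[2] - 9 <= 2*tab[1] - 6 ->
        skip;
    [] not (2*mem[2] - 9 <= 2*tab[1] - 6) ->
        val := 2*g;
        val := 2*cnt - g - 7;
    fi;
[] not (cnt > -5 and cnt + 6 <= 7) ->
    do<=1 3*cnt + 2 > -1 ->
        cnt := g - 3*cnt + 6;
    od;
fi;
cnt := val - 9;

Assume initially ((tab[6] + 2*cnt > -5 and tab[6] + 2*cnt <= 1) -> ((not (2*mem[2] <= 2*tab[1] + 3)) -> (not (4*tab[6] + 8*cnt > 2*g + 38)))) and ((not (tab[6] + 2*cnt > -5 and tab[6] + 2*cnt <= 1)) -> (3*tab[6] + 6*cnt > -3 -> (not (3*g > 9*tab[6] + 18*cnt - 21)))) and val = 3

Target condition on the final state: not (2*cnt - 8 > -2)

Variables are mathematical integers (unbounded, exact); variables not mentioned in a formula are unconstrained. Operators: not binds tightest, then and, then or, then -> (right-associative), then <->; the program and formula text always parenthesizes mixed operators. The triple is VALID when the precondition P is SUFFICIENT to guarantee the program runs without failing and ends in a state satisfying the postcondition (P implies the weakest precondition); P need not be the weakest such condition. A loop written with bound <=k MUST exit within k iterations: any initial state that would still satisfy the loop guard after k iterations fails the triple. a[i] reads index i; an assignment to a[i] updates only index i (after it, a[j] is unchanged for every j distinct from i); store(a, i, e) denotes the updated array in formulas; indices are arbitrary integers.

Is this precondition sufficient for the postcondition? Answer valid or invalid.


Working backward. After the program, the postcondition not (2*cnt - 8 > -2) must hold; in canonical form it is not (2*cnt > 6).
Before cnt := val - 9: not (2*val > 24)
Then branch requires (2*mem[2] <= 2*tab[1] + 3 -> (not (2*val > 24))) and ((not (2*mem[2] <= 2*tab[1] + 3)) -> (not (4*cnt > 2*g + 38))); else branch requires (3*cnt > -3 -> ((not (3*g > 9*cnt - 21)) and (not (2*val > 24)))) and ((not (3*cnt > -3)) -> (not (2*val > 24))).
Before the if: ((cnt > -5 and cnt <= 1) -> ((2*mem[2] <= 2*tab[1] + 3 -> (not (2*val > 24))) and ((not (2*mem[2] <= 2*tab[1] + 3)) -> (not (4*cnt > 2*g + 38))))) and ((not (cnt > -5 and cnt <= 1)) -> ((3*cnt > -3 -> ((not (3*g > 9*cnt - 21)) and (not (2*val > 24)))) and ((not (3*cnt > -3)) -> (not (2*val > 24)))))
Before cnt := tab[val + 3] + 2*cnt: ((tab[val + 3] + 2*cnt > -5 and tab[val + 3] + 2*cnt <= 1) -> ((2*mem[2] <= 2*tab[1] + 3 -> (not (2*val > 24))) and ((not (2*mem[2] <= 2*tab[1] + 3)) -> (not (4*tab[val + 3] + 8*cnt > 2*g + 38))))) and ((not (tab[val + 3] + 2*cnt > -5 and tab[val + 3] + 2*cnt <= 1)) -> ((3*tab[val + 3] + 6*cnt > -3 -> ((not (3*g > 9*tab[val + 3] + 18*cnt - 21)) and (not (2*val > 24)))) and ((not (3*tab[val + 3] + 6*cnt > -3)) -> (not (2*val > 24)))))
The weakest precondition is ((tab[val + 3] + 2*cnt > -5 and tab[val + 3] + 2*cnt <= 1) -> ((2*mem[2] <= 2*tab[1] + 3 -> (not (2*val > 24))) and ((not (2*mem[2] <= 2*tab[1] + 3)) -> (not (4*tab[val + 3] + 8*cnt > 2*g + 38))))) and ((not (tab[val + 3] + 2*cnt > -5 and tab[val + 3] + 2*cnt <= 1)) -> ((3*tab[val + 3] + 6*cnt > -3 -> ((not (3*g > 9*tab[val + 3] + 18*cnt - 21)) and (not (2*val > 24)))) and ((not (3*tab[val + 3] + 6*cnt > -3)) -> (not (2*val > 24))))).
Check whether ((tab[6] + 2*cnt > -5 and tab[6] + 2*cnt <= 1) -> ((not (2*mem[2] <= 2*tab[1] + 3)) -> (not (4*tab[6] + 8*cnt > 2*g + 38)))) and ((not (tab[6] + 2*cnt > -5 and tab[6] + 2*cnt <= 1)) -> (3*tab[6] + 6*cnt > -3 -> (not (3*g > 9*tab[6] + 18*cnt - 21)))) and val = 3 implies it.
Every state satisfying the precondition satisfies the weakest precondition: the implication holds.
Answer: valid


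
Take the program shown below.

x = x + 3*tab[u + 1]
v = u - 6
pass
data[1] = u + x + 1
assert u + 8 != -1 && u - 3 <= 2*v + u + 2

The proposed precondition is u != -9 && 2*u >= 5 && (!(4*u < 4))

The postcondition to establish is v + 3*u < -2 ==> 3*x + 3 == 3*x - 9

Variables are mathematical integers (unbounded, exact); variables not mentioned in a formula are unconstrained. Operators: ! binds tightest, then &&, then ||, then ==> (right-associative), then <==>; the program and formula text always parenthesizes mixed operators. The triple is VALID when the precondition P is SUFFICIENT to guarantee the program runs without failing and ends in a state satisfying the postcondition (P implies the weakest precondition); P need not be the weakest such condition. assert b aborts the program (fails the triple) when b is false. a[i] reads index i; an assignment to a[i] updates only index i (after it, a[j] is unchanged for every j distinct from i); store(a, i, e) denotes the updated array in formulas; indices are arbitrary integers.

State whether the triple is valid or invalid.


Working backward. After the program, the postcondition v + 3*u < -2 ==> 3*x + 3 == 3*x - 9 must hold; in canonical form it is !(3*u + v < -2).
Before assert u + 8 != -1 && u - 3 <= 2*v + u + 2: u != -9 && 2*v >= -5 && (!(3*u + v < -2))
Before data[1] := u + x + 1: u != -9 && 2*v >= -5 && (!(3*u + v < -2))
Before skip: u != -9 && 2*v >= -5 && (!(3*u + v < -2))
Before v := u - 6: u != -9 && 2*u >= 7 && (!(4*u < 4))
Before x := x + 3*tab[u + 1]: u != -9 && 2*u >= 7 && (!(4*u < 4))
The weakest precondition is u != -9 && 2*u >= 7 && (!(4*u < 4)).
Check whether u != -9 && 2*u >= 5 && (!(4*u < 4)) implies it.
Countermodel: at the initial state u = 3, the precondition holds but the weakest precondition fails.
Answer: invalid


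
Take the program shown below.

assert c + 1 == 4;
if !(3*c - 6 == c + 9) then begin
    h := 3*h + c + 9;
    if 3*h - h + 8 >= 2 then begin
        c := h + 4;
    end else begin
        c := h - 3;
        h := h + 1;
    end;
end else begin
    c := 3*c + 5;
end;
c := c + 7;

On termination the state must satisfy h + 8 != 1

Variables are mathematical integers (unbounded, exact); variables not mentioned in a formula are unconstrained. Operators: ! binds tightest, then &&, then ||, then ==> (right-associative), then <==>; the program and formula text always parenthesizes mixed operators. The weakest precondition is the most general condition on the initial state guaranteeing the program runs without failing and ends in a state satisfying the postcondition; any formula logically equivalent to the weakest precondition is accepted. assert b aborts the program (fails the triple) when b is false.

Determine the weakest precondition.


Working backward. After the program, the postcondition h + 8 != 1 must hold; in canonical form it is h != -7.
Before c := c + 7: h != -7
Then branch requires (2*c + 6*h >= -24 ==> c + 3*h != -16) && ((!(2*c + 6*h >= -24)) ==> c + 3*h != -17); else branch requires h != -7.
Before the if: ((!(2*c == 15)) ==> ((2*c + 6*h >= -24 ==> c + 3*h != -16) && ((!(2*c + 6*h >= -24)) ==> c + 3*h != -17))) && (2*c == 15 ==> h != -7)
Before assert c + 1 == 4: c == 3 && ((!(2*c == 15)) ==> ((2*c + 6*h >= -24 ==> c + 3*h != -16) && ((!(2*c + 6*h >= -24)) ==> c + 3*h != -17))) && (2*c == 15 ==> h != -7)
Answer: WP = c == 3 && ((!(2*c == 15)) ==> ((2*c + 6*h >= -24 ==> c + 3*h != -16) && ((!(2*c + 6*h >= -24)) ==> c + 3*h != -17))) && (2*c == 15 ==> h != -7)


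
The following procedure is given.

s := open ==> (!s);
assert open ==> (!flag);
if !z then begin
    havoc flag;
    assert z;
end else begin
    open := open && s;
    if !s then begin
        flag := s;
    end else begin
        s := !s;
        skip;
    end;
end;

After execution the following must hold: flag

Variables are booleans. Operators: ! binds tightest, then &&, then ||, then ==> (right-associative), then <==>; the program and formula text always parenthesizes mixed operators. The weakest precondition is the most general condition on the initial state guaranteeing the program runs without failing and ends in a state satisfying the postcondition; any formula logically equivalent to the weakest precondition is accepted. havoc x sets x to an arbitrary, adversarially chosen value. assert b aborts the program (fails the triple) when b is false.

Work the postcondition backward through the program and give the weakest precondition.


Working backward. After the program, flag must hold.
Then branch requires false; else branch requires ((!s) ==> s) && (s ==> flag).
Before the if: z && (z ==> (((!s) ==> s) && (s ==> flag)))
Before assert open ==> (!flag): (open ==> (!flag)) && z && (z ==> (((!s) ==> s) && (s ==> flag)))
Before s := open ==> (!s): (open ==> (!flag)) && z && (z ==> (((!(open ==> (!s))) ==> (open ==> (!s))) && ((open ==> (!s)) ==> flag)))
Answer: WP = (open ==> (!flag)) && z && (z ==> (((!(open ==> (!s))) ==> (open ==> (!s))) && ((open ==> (!s)) ==> flag)))


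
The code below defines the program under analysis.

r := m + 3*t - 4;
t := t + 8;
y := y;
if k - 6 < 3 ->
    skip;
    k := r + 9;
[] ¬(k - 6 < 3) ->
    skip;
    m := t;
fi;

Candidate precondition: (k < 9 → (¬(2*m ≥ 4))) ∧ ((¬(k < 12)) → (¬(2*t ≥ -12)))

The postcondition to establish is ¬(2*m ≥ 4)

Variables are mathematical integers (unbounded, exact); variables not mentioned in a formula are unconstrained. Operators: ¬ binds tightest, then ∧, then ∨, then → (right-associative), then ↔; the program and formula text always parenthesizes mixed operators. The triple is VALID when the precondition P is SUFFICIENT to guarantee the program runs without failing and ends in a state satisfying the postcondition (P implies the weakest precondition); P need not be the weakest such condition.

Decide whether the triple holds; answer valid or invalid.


Working backward. After the program, ¬(2*m ≥ 4) must hold.
Then branch requires ¬(2*m ≥ 4); else branch requires ¬(2*t ≥ 4).
Before the if: (k < 9 → (¬(2*m ≥ 4))) ∧ ((¬(k < 9)) → (¬(2*t ≥ 4)))
Before y := y: (k < 9 → (¬(2*m ≥ 4))) ∧ ((¬(k < 9)) → (¬(2*t ≥ 4)))
Before t := t + 8: (k < 9 → (¬(2*m ≥ 4))) ∧ ((¬(k < 9)) → (¬(2*t ≥ -12)))
Before r := m + 3*t - 4: (k < 9 → (¬(2*m ≥ 4))) ∧ ((¬(k < 9)) → (¬(2*t ≥ -12)))
The weakest precondition is (k < 9 → (¬(2*m ≥ 4))) ∧ ((¬(k < 9)) → (¬(2*t ≥ -12))).
Check whether (k < 9 → (¬(2*m ≥ 4))) ∧ ((¬(k < 12)) → (¬(2*t ≥ -12))) implies it.
Countermodel: at the initial state k = 9, m = 0, t = -6, the precondition holds but the weakest precondition fails.
Answer: invalid


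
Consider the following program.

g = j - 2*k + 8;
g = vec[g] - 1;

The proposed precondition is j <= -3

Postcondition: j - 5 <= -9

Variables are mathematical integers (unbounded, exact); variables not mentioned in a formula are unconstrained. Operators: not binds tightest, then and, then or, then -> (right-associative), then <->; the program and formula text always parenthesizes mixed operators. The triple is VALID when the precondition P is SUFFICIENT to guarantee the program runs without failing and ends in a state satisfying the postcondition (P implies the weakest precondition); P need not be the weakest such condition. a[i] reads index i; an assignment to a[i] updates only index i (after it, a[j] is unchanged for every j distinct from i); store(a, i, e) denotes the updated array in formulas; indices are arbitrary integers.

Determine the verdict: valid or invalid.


Working backward. After the program, the postcondition j - 5 <= -9 must hold; in canonical form it is j <= -4.
Before g := vec[g] - 1: j <= -4
Before g := j - 2*k + 8: j <= -4
The weakest precondition is j <= -4.
Check whether j <= -3 implies it.
Countermodel: at the initial state j = -3, the precondition holds but the weakest precondition fails.
Answer: invalid


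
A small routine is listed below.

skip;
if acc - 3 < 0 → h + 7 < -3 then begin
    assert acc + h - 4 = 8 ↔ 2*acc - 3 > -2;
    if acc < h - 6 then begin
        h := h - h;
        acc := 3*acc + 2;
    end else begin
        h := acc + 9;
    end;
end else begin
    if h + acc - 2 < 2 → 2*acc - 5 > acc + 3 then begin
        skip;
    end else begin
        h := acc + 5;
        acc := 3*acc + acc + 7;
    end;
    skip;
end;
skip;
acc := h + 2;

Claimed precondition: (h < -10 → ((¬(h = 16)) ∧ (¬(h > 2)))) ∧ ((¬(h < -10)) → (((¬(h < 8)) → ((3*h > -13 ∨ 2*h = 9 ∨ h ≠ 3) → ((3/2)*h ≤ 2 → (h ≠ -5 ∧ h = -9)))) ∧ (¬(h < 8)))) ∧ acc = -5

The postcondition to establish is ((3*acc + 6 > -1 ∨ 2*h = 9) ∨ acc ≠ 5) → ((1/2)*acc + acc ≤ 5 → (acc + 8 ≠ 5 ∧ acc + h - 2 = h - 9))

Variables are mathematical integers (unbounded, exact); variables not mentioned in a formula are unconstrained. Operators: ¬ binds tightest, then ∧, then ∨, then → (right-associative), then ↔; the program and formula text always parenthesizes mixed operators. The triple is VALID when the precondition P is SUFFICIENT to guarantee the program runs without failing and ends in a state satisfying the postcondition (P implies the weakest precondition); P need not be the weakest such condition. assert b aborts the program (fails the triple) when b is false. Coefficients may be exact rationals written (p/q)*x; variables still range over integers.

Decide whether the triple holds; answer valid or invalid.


Working backward. After the program, the postcondition ((3*acc + 6 > -1 ∨ 2*h = 9) ∨ acc ≠ 5) → ((1/2)*acc + acc ≤ 5 → (acc + 8 ≠ 5 ∧ acc + h - 2 = h - 9)) must hold; in canonical form it is (3*acc > -7 ∨ 2*h = 9 ∨ acc ≠ 5) → ((3/2)*acc ≤ 5 → (acc ≠ -3 ∧ acc = -7)).
Before acc := h + 2: (3*h > -13 ∨ 2*h = 9 ∨ h ≠ 3) → ((3/2)*h ≤ 2 → (h ≠ -5 ∧ h = -9))
Before skip: (3*h > -13 ∨ 2*h = 9 ∨ h ≠ 3) → ((3/2)*h ≤ 2 → (h ≠ -5 ∧ h = -9))
Then branch requires (acc + h = 12 ↔ 2*acc > 1) ∧ (¬(acc < h - 6)) ∧ ((¬(acc < h - 6)) → ((3*acc > -40 ∨ 2*acc = -9 ∨ acc ≠ -6) → ((3/2)*acc ≤ -23/2 → (acc ≠ -14 ∧ acc = -18)))); else branch requires ((acc + h < 4 → acc > 8) → ((3*h > -13 ∨ 2*h = 9 ∨ h ≠ 3) → ((3/2)*h ≤ 2 → (h ≠ -5 ∧ h = -9)))) ∧ ((¬(acc + h < 4 → acc > 8)) → ((3*acc > -28 ∨ 2*acc = -1 ∨ acc ≠ -2) → ((3/2)*acc ≤ -11/2 → (acc ≠ -10 ∧ acc = -14)))).
Before the if: ((acc < 3 → h < -10) → ((acc + h = 12 ↔ 2*acc > 1) ∧ (¬(acc < h - 6)) ∧ ((¬(acc < h - 6)) → ((3*acc > -40 ∨ 2*acc = -9 ∨ acc ≠ -6) → ((3/2)*acc ≤ -23/2 → (acc ≠ -14 ∧ acc = -18)))))) ∧ ((¬(acc < 3 → h < -10)) → (((acc + h < 4 → acc > 8) → ((3*h > -13 ∨ 2*h = 9 ∨ h ≠ 3) → ((3/2)*h ≤ 2 → (h ≠ -5 ∧ h = -9)))) ∧ ((¬(acc + h < 4 → acc > 8)) → ((3*acc > -28 ∨ 2*acc = -1 ∨ acc ≠ -2) → ((3/2)*acc ≤ -11/2 → (acc ≠ -10 ∧ acc = -14))))))
Before skip: ((acc < 3 → h < -10) → ((acc + h = 12 ↔ 2*acc > 1) ∧ (¬(acc < h - 6)) ∧ ((¬(acc < h - 6)) → ((3*acc > -40 ∨ 2*acc = -9 ∨ acc ≠ -6) → ((3/2)*acc ≤ -23/2 → (acc ≠ -14 ∧ acc = -18)))))) ∧ ((¬(acc < 3 → h < -10)) → (((acc + h < 4 → acc > 8) → ((3*h > -13 ∨ 2*h = 9 ∨ h ≠ 3) → ((3/2)*h ≤ 2 → (h ≠ -5 ∧ h = -9)))) ∧ ((¬(acc + h < 4 → acc > 8)) → ((3*acc > -28 ∨ 2*acc = -1 ∨ acc ≠ -2) → ((3/2)*acc ≤ -11/2 → (acc ≠ -10 ∧ acc = -14))))))
The weakest precondition is ((acc < 3 → h < -10) → ((acc + h = 12 ↔ 2*acc > 1) ∧ (¬(acc < h - 6)) ∧ ((¬(acc < h - 6)) → ((3*acc > -40 ∨ 2*acc = -9 ∨ acc ≠ -6) → ((3/2)*acc ≤ -23/2 → (acc ≠ -14 ∧ acc = -18)))))) ∧ ((¬(acc < 3 → h < -10)) → (((acc + h < 4 → acc > 8) → ((3*h > -13 ∨ 2*h = 9 ∨ h ≠ 3) → ((3/2)*h ≤ 2 → (h ≠ -5 ∧ h = -9)))) ∧ ((¬(acc + h < 4 → acc > 8)) → ((3*acc > -28 ∨ 2*acc = -1 ∨ acc ≠ -2) → ((3/2)*acc ≤ -11/2 → (acc ≠ -10 ∧ acc = -14)))))).
Check whether (h < -10 → ((¬(h = 16)) ∧ (¬(h > 2)))) ∧ ((¬(h < -10)) → (((¬(h < 8)) → ((3*h > -13 ∨ 2*h = 9 ∨ h ≠ 3) → ((3/2)*h ≤ 2 → (h ≠ -5 ∧ h = -9)))) ∧ (¬(h < 8)))) ∧ acc = -5 implies it.
Countermodel: at the initial state acc = -5, h = 8, the precondition holds but the weakest precondition fails.
Answer: invalid


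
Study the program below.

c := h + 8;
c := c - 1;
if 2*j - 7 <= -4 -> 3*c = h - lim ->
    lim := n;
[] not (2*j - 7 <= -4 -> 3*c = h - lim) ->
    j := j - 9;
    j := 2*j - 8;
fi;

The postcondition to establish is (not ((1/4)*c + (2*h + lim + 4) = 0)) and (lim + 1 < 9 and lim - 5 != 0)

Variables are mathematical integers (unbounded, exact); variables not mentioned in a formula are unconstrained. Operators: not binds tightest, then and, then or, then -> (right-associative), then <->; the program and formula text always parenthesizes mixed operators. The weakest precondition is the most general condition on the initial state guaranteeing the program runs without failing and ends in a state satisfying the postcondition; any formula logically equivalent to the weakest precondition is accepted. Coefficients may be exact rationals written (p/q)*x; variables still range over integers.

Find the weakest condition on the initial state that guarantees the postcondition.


Working backward. After the program, the postcondition (not ((1/4)*c + (2*h + lim + 4) = 0)) and (lim + 1 < 9 and lim - 5 != 0) must hold; in canonical form it is (not ((1/4)*c + 2*h + lim = -4)) and lim < 8 and lim != 5.
Then branch requires (not ((1/4)*c + 2*h + n = -4)) and n < 8 and n != 5; else branch requires (not ((1/4)*c + 2*h + lim = -4)) and lim < 8 and lim != 5.
Before the if: ((2*j <= 3 -> 3*c + lim = h) -> ((not ((1/4)*c + 2*h + n = -4)) and n < 8 and n != 5)) and ((not (2*j <= 3 -> 3*c + lim = h)) -> ((not ((1/4)*c + 2*h + lim = -4)) and lim < 8 and lim != 5))
Before c := c - 1: ((2*j <= 3 -> 3*c + lim = h + 3) -> ((not ((1/4)*c + 2*h + n = -15/4)) and n < 8 and n != 5)) and ((not (2*j <= 3 -> 3*c + lim = h + 3)) -> ((not ((1/4)*c + 2*h + lim = -15/4)) and lim < 8 and lim != 5))
Before c := h + 8: ((2*j <= 3 -> 2*h + lim = -21) -> ((not ((9/4)*h + n = -23/4)) and n < 8 and n != 5)) and ((not (2*j <= 3 -> 2*h + lim = -21)) -> ((not ((9/4)*h + lim = -23/4)) and lim < 8 and lim != 5))
Answer: WP = ((2*j <= 3 -> 2*h + lim = -21) -> ((not ((9/4)*h + n = -23/4)) and n < 8 and n != 5)) and ((not (2*j <= 3 -> 2*h + lim = -21)) -> ((not ((9/4)*h + lim = -23/4)) and lim < 8 and lim != 5))


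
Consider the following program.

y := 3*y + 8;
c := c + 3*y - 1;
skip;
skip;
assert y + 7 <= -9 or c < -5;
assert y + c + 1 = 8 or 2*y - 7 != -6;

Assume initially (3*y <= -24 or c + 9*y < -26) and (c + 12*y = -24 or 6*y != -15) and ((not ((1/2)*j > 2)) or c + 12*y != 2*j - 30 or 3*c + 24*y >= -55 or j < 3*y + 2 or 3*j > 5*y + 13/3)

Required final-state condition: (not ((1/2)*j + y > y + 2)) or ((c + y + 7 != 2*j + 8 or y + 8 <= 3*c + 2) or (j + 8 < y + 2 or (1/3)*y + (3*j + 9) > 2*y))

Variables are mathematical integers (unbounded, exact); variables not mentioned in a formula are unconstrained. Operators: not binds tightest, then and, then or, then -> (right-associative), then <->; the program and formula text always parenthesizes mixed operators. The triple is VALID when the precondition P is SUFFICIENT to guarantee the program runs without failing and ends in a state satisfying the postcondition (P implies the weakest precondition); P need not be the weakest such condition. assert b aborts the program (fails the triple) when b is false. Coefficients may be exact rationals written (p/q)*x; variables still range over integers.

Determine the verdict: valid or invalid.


Working backward. After the program, the postcondition (not ((1/2)*j + y > y + 2)) or ((c + y + 7 != 2*j + 8 or y + 8 <= 3*c + 2) or (j + 8 < y + 2 or (1/3)*y + (3*j + 9) > 2*y)) must hold; in canonical form it is (not ((1/2)*j > 2)) or c + y != 2*j + 1 or y <= 3*c - 6 or j < y - 6 or 3*j > (5/3)*y - 9.
Before assert y + c + 1 = 8 or 2*y - 7 != -6: (c + y = 7 or 2*y != 1) and ((not ((1/2)*j > 2)) or c + y != 2*j + 1 or y <= 3*c - 6 or j < y - 6 or 3*j > (5/3)*y - 9)
Before assert y + 7 <= -9 or c < -5: (y <= -16 or c < -5) and (c + y = 7 or 2*y != 1) and ((not ((1/2)*j > 2)) or c + y != 2*j + 1 or y <= 3*c - 6 or j < y - 6 or 3*j > (5/3)*y - 9)
Before skip: (y <= -16 or c < -5) and (c + y = 7 or 2*y != 1) and ((not ((1/2)*j > 2)) or c + y != 2*j + 1 or y <= 3*c - 6 or j < y - 6 or 3*j > (5/3)*y - 9)
Before skip: (y <= -16 or c < -5) and (c + y = 7 or 2*y != 1) and ((not ((1/2)*j > 2)) or c + y != 2*j + 1 or y <= 3*c - 6 or j < y - 6 or 3*j > (5/3)*y - 9)
Before c := c + 3*y - 1: (y <= -16 or c + 3*y < -4) and (c + 4*y = 8 or 2*y != 1) and ((not ((1/2)*j > 2)) or c + 4*y != 2*j + 2 or 3*c + 8*y >= 9 or j < y - 6 or 3*j > (5/3)*y - 9)
Before y := 3*y + 8: (3*y <= -24 or c + 9*y < -28) and (c + 12*y = -24 or 6*y != -15) and ((not ((1/2)*j > 2)) or c + 12*y != 2*j - 30 or 3*c + 24*y >= -55 or j < 3*y + 2 or 3*j > 5*y + 13/3)
The weakest precondition is (3*y <= -24 or c + 9*y < -28) and (c + 12*y = -24 or 6*y != -15) and ((not ((1/2)*j > 2)) or c + 12*y != 2*j - 30 or 3*c + 24*y >= -55 or j < 3*y + 2 or 3*j > 5*y + 13/3).
Check whether (3*y <= -24 or c + 9*y < -26) and (c + 12*y = -24 or 6*y != -15) and ((not ((1/2)*j > 2)) or c + 12*y != 2*j - 30 or 3*c + 24*y >= -55 or j < 3*y + 2 or 3*j > 5*y + 13/3) implies it.
Countermodel: at the initial state c = -54, j = 5, y = 3, the precondition holds but the weakest precondition fails.
Answer: invalid


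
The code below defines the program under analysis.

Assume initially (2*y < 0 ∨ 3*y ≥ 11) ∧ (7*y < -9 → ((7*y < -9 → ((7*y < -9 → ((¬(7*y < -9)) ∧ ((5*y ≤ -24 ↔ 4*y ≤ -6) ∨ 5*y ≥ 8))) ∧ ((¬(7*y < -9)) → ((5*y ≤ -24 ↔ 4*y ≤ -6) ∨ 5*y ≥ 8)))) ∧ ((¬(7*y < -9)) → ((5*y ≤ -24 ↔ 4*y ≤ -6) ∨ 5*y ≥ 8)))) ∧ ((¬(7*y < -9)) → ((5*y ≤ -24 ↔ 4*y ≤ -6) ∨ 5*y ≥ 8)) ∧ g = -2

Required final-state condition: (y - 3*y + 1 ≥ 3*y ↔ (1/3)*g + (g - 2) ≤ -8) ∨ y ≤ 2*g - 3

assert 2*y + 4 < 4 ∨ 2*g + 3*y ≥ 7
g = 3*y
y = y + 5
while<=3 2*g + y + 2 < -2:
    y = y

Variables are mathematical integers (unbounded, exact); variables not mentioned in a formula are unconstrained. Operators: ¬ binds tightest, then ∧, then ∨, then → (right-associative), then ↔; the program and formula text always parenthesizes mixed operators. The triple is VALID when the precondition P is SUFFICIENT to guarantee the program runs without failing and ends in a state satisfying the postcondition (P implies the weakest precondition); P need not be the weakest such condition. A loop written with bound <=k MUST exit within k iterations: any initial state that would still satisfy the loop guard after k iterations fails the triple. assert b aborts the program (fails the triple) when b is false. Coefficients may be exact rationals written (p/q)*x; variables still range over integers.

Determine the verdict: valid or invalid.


Working backward. After the program, the postcondition (y - 3*y + 1 ≥ 3*y ↔ (1/3)*g + (g - 2) ≤ -8) ∨ y ≤ 2*g - 3 must hold; in canonical form it is (5*y ≤ 1 ↔ (4/3)*g ≤ -6) ∨ y ≤ 2*g - 3.
Before the loop (bound <=3), unroll the exhaustion recursion (WP_0 = exit-now case; WP_j = one more guarded iteration, up to j = 3):
  WP_0: (¬(2*g + y < -4)) ∧ ((5*y ≤ 1 ↔ (4/3)*g ≤ -6) ∨ y ≤ 2*g - 3)
  WP_1: (2*g + y < -4 → ((¬(2*g + y < -4)) ∧ ((5*y ≤ 1 ↔ (4/3)*g ≤ -6) ∨ y ≤ 2*g - 3))) ∧ ((¬(2*g + y < -4)) → ((5*y ≤ 1 ↔ (4/3)*g ≤ -6) ∨ y ≤ 2*g - 3))
  WP_2: (2*g + y < -4 → ((2*g + y < -4 → ((¬(2*g + y < -4)) ∧ ((5*y ≤ 1 ↔ (4/3)*g ≤ -6) ∨ y ≤ 2*g - 3))) ∧ ((¬(2*g + y < -4)) → ((5*y ≤ 1 ↔ (4/3)*g ≤ -6) ∨ y ≤ 2*g - 3)))) ∧ ((¬(2*g + y < -4)) → ((5*y ≤ 1 ↔ (4/3)*g ≤ -6) ∨ y ≤ 2*g - 3))
  WP_3: (2*g + y < -4 → ((2*g + y < -4 → ((2*g + y < -4 → ((¬(2*g + y < -4)) ∧ ((5*y ≤ 1 ↔ (4/3)*g ≤ -6) ∨ y ≤ 2*g - 3))) ∧ ((¬(2*g + y < -4)) → ((5*y ≤ 1 ↔ (4/3)*g ≤ -6) ∨ y ≤ 2*g - 3)))) ∧ ((¬(2*g + y < -4)) → ((5*y ≤ 1 ↔ (4/3)*g ≤ -6) ∨ y ≤ 2*g - 3)))) ∧ ((¬(2*g + y < -4)) → ((5*y ≤ 1 ↔ (4/3)*g ≤ -6) ∨ y ≤ 2*g - 3))
So before the loop: (2*g + y < -4 → ((2*g + y < -4 → ((2*g + y < -4 → ((¬(2*g + y < -4)) ∧ ((5*y ≤ 1 ↔ (4/3)*g ≤ -6) ∨ y ≤ 2*g - 3))) ∧ ((¬(2*g + y < -4)) → ((5*y ≤ 1 ↔ (4/3)*g ≤ -6) ∨ y ≤ 2*g - 3)))) ∧ ((¬(2*g + y < -4)) → ((5*y ≤ 1 ↔ (4/3)*g ≤ -6) ∨ y ≤ 2*g - 3)))) ∧ ((¬(2*g + y < -4)) → ((5*y ≤ 1 ↔ (4/3)*g ≤ -6) ∨ y ≤ 2*g - 3))
Before y := y + 5: (2*g + y < -9 → ((2*g + y < -9 → ((2*g + y < -9 → ((¬(2*g + y < -9)) ∧ ((5*y ≤ -24 ↔ (4/3)*g ≤ -6) ∨ y ≤ 2*g - 8))) ∧ ((¬(2*g + y < -9)) → ((5*y ≤ -24 ↔ (4/3)*g ≤ -6) ∨ y ≤ 2*g - 8)))) ∧ ((¬(2*g + y < -9)) → ((5*y ≤ -24 ↔ (4/3)*g ≤ -6) ∨ y ≤ 2*g - 8)))) ∧ ((¬(2*g + y < -9)) → ((5*y ≤ -24 ↔ (4/3)*g ≤ -6) ∨ y ≤ 2*g - 8))
Before g := 3*y: (7*y < -9 → ((7*y < -9 → ((7*y < -9 → ((¬(7*y < -9)) ∧ ((5*y ≤ -24 ↔ 4*y ≤ -6) ∨ 5*y ≥ 8))) ∧ ((¬(7*y < -9)) → ((5*y ≤ -24 ↔ 4*y ≤ -6) ∨ 5*y ≥ 8)))) ∧ ((¬(7*y < -9)) → ((5*y ≤ -24 ↔ 4*y ≤ -6) ∨ 5*y ≥ 8)))) ∧ ((¬(7*y < -9)) → ((5*y ≤ -24 ↔ 4*y ≤ -6) ∨ 5*y ≥ 8))
Before assert 2*y + 4 < 4 ∨ 2*g + 3*y ≥ 7: (2*y < 0 ∨ 2*g + 3*y ≥ 7) ∧ (7*y < -9 → ((7*y < -9 → ((7*y < -9 → ((¬(7*y < -9)) ∧ ((5*y ≤ -24 ↔ 4*y ≤ -6) ∨ 5*y ≥ 8))) ∧ ((¬(7*y < -9)) → ((5*y ≤ -24 ↔ 4*y ≤ -6) ∨ 5*y ≥ 8)))) ∧ ((¬(7*y < -9)) → ((5*y ≤ -24 ↔ 4*y ≤ -6) ∨ 5*y ≥ 8)))) ∧ ((¬(7*y < -9)) → ((5*y ≤ -24 ↔ 4*y ≤ -6) ∨ 5*y ≥ 8))
The weakest precondition is (2*y < 0 ∨ 2*g + 3*y ≥ 7) ∧ (7*y < -9 → ((7*y < -9 → ((7*y < -9 → ((¬(7*y < -9)) ∧ ((5*y ≤ -24 ↔ 4*y ≤ -6) ∨ 5*y ≥ 8))) ∧ ((¬(7*y < -9)) → ((5*y ≤ -24 ↔ 4*y ≤ -6) ∨ 5*y ≥ 8)))) ∧ ((¬(7*y < -9)) → ((5*y ≤ -24 ↔ 4*y ≤ -6) ∨ 5*y ≥ 8)))) ∧ ((¬(7*y < -9)) → ((5*y ≤ -24 ↔ 4*y ≤ -6) ∨ 5*y ≥ 8)).
Check whether (2*y < 0 ∨ 3*y ≥ 11) ∧ (7*y < -9 → ((7*y < -9 → ((7*y < -9 → ((¬(7*y < -9)) ∧ ((5*y ≤ -24 ↔ 4*y ≤ -6) ∨ 5*y ≥ 8))) ∧ ((¬(7*y < -9)) → ((5*y ≤ -24 ↔ 4*y ≤ -6) ∨ 5*y ≥ 8)))) ∧ ((¬(7*y < -9)) → ((5*y ≤ -24 ↔ 4*y ≤ -6) ∨ 5*y ≥ 8)))) ∧ ((¬(7*y < -9)) → ((5*y ≤ -24 ↔ 4*y ≤ -6) ∨ 5*y ≥ 8)) ∧ g = -2 implies it.
Every state satisfying the precondition satisfies the weakest precondition: the implication holds.
Answer: valid
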